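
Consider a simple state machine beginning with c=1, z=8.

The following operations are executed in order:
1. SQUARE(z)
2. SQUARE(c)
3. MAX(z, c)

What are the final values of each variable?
{c: 1, z: 64}

Step-by-step execution:
Initial: c=1, z=8
After step 1 (SQUARE(z)): c=1, z=64
After step 2 (SQUARE(c)): c=1, z=64
After step 3 (MAX(z, c)): c=1, z=64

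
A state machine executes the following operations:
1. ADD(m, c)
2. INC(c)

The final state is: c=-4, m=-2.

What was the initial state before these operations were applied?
c=-5, m=3

Working backwards:
Final state: c=-4, m=-2
Before step 2 (INC(c)): c=-5, m=-2
Before step 1 (ADD(m, c)): c=-5, m=3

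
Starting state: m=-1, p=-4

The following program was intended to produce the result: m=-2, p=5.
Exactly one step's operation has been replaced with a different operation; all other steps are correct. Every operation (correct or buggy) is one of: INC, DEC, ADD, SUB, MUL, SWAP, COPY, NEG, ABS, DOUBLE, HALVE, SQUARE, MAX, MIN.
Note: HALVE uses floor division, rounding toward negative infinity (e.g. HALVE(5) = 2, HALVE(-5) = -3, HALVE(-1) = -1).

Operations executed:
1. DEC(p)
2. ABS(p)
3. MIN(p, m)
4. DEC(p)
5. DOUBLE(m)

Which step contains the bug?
Step 3

Trace with buggy code:
Initial: m=-1, p=-4
After step 1: m=-1, p=-5
After step 2: m=-1, p=5
After step 3: m=-1, p=-1
After step 4: m=-1, p=-2
After step 5: m=-2, p=-2
Actual final m=-2, p=-2 ≠ expected m=-2, p=5.
Step 3 is the only position where a single-operation replacement can produce the expected result.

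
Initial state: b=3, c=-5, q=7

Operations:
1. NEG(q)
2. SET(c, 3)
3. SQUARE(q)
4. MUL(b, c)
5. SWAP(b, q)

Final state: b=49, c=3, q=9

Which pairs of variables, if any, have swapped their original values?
None

Comparing initial and final values:
c: -5 → 3
b: 3 → 49
q: 7 → 9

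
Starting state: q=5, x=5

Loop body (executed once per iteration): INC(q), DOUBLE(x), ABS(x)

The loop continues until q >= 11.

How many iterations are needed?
6

Tracing iterations:
Initial: q=5, x=5
After iteration 1: q=6, x=10
After iteration 2: q=7, x=20
After iteration 3: q=8, x=40
After iteration 4: q=9, x=80
After iteration 5: q=10, x=160
After iteration 6: q=11, x=320
q >= 11 now holds, so the loop exits after 6 iterations.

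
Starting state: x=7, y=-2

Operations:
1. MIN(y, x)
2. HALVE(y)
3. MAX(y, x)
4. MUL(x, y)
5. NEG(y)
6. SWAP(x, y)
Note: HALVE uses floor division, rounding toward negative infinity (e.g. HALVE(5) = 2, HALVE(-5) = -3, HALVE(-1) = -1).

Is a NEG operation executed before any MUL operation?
No

First NEG: step 5
First MUL: step 4
Since 5 > 4, MUL comes first.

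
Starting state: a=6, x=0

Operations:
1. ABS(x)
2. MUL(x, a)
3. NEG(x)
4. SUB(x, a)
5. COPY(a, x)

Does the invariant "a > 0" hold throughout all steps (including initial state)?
No, violated after step 5

The invariant is violated after step 5.

State at each step:
Initial: a=6, x=0
After step 1: a=6, x=0
After step 2: a=6, x=0
After step 3: a=6, x=0
After step 4: a=6, x=-6
After step 5: a=-6, x=-6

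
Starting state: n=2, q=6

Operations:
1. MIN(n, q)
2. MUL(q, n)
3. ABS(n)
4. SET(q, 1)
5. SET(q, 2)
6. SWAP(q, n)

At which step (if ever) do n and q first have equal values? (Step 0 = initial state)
Step 5

n and q first become equal after step 5.

Comparing values at each step:
Initial: n=2, q=6
After step 1: n=2, q=6
After step 2: n=2, q=12
After step 3: n=2, q=12
After step 4: n=2, q=1
After step 5: n=2, q=2 ← equal!
After step 6: n=2, q=2 ← equal!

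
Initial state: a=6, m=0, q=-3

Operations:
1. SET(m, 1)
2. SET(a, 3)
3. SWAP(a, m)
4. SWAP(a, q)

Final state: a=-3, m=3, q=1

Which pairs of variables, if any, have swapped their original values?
None

Comparing initial and final values:
m: 0 → 3
q: -3 → 1
a: 6 → -3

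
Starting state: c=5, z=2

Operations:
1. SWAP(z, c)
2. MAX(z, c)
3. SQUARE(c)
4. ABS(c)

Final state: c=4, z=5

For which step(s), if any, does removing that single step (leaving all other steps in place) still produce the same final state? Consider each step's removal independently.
Step(s) 2, 4

Testing removal of each single step:
Without step 1: final = c=25, z=5 (different)
Without step 2: final = c=4, z=5 (same)
Without step 3: final = c=2, z=5 (different)
Without step 4: final = c=4, z=5 (same)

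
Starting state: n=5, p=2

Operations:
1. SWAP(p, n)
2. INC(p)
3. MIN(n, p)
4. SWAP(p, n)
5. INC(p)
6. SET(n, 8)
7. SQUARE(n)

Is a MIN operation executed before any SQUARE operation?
Yes

First MIN: step 3
First SQUARE: step 7
Since 3 < 7, MIN comes first.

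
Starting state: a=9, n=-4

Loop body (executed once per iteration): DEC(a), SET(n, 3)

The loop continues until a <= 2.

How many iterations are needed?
7

Tracing iterations:
Initial: a=9, n=-4
After iteration 1: a=8, n=3
After iteration 2: a=7, n=3
After iteration 3: a=6, n=3
After iteration 4: a=5, n=3
After iteration 5: a=4, n=3
After iteration 6: a=3, n=3
After iteration 7: a=2, n=3
a <= 2 now holds, so the loop exits after 7 iterations.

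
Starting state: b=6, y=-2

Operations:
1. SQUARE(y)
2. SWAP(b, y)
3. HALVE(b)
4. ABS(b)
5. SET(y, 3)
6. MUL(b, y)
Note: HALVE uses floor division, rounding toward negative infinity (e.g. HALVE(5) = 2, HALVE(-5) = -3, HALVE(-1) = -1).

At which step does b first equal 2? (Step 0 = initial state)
Step 3

Tracing b:
Initial: b = 6
After step 1: b = 6
After step 2: b = 4
After step 3: b = 2 ← first occurrence
After step 4: b = 2
After step 5: b = 2
After step 6: b = 6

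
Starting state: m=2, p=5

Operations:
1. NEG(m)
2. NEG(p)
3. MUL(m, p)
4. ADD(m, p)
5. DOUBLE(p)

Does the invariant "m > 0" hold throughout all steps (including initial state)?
No, violated after step 1

The invariant is violated after step 1.

State at each step:
Initial: m=2, p=5
After step 1: m=-2, p=5
After step 2: m=-2, p=-5
After step 3: m=10, p=-5
After step 4: m=5, p=-5
After step 5: m=5, p=-10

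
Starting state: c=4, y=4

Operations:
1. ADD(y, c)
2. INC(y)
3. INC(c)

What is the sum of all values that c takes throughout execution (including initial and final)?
17

Values of c at each step:
Initial: c = 4
After step 1: c = 4
After step 2: c = 4
After step 3: c = 5
Sum = 4 + 4 + 4 + 5 = 17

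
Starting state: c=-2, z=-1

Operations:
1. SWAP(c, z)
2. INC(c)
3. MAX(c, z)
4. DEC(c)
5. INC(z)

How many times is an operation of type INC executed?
2

Counting INC operations:
Step 2: INC(c) ← INC
Step 5: INC(z) ← INC
Total: 2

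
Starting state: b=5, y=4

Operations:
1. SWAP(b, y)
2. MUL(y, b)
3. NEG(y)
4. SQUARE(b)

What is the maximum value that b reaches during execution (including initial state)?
16

Values of b at each step:
Initial: b = 5
After step 1: b = 4
After step 2: b = 4
After step 3: b = 4
After step 4: b = 16 ← maximum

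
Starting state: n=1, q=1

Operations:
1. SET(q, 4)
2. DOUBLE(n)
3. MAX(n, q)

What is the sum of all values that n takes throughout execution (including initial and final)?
8

Values of n at each step:
Initial: n = 1
After step 1: n = 1
After step 2: n = 2
After step 3: n = 4
Sum = 1 + 1 + 2 + 4 = 8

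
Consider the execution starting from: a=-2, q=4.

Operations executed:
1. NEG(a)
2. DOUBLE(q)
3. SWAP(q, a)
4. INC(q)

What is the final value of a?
a = 8

Tracing execution:
Step 1: NEG(a) → a = 2
Step 2: DOUBLE(q) → a = 2
Step 3: SWAP(q, a) → a = 8
Step 4: INC(q) → a = 8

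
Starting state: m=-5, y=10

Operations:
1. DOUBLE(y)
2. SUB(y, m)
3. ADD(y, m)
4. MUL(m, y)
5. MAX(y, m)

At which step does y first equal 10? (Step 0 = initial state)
Step 0

Tracing y:
Initial: y = 10 ← first occurrence
After step 1: y = 20
After step 2: y = 25
After step 3: y = 20
After step 4: y = 20
After step 5: y = 20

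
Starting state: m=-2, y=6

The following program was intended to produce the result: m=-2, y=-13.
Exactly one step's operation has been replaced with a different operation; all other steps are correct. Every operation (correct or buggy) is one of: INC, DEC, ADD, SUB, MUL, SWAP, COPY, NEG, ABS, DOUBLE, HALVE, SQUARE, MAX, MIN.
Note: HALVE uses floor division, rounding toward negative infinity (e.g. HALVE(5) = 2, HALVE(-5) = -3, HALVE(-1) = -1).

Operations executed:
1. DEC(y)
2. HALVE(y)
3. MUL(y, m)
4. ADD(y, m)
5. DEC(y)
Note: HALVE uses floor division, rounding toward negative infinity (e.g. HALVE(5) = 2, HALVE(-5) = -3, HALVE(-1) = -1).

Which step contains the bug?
Step 2

Trace with buggy code:
Initial: m=-2, y=6
After step 1: m=-2, y=5
After step 2: m=-2, y=2
After step 3: m=-2, y=-4
After step 4: m=-2, y=-6
After step 5: m=-2, y=-7
Actual final m=-2, y=-7 ≠ expected m=-2, y=-13.
Step 2 is the only position where a single-operation replacement can produce the expected result.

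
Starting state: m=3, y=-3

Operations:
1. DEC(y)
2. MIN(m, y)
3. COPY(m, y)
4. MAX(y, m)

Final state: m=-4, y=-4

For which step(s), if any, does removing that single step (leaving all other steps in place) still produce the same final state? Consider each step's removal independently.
Step(s) 2, 3, 4

Testing removal of each single step:
Without step 1: final = m=-3, y=-3 (different)
Without step 2: final = m=-4, y=-4 (same)
Without step 3: final = m=-4, y=-4 (same)
Without step 4: final = m=-4, y=-4 (same)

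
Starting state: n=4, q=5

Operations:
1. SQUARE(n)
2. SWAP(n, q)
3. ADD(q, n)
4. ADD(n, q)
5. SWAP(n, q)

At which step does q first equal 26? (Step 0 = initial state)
Step 5

Tracing q:
Initial: q = 5
After step 1: q = 5
After step 2: q = 16
After step 3: q = 21
After step 4: q = 21
After step 5: q = 26 ← first occurrence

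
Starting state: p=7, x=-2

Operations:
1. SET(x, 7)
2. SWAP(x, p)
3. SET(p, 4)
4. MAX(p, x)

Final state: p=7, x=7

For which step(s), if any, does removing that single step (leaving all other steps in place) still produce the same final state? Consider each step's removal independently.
Step(s) 1, 2, 3

Testing removal of each single step:
Without step 1: final = p=7, x=7 (same)
Without step 2: final = p=7, x=7 (same)
Without step 3: final = p=7, x=7 (same)
Without step 4: final = p=4, x=7 (different)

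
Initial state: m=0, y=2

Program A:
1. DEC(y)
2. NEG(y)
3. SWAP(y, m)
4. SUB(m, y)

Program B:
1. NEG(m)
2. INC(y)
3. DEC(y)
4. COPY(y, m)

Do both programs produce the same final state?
No

Program A final state: m=-1, y=0
Program B final state: m=0, y=0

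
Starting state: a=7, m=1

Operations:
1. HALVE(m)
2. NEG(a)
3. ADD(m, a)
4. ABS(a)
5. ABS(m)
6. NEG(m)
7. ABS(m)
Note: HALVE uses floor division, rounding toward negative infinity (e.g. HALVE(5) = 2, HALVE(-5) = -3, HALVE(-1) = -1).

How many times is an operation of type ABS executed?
3

Counting ABS operations:
Step 4: ABS(a) ← ABS
Step 5: ABS(m) ← ABS
Step 7: ABS(m) ← ABS
Total: 3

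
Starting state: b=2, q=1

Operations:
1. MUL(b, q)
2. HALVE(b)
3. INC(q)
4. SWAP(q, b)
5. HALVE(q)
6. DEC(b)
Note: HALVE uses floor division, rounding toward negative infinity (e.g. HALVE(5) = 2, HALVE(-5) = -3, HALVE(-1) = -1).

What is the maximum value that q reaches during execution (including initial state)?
2

Values of q at each step:
Initial: q = 1
After step 1: q = 1
After step 2: q = 1
After step 3: q = 2 ← maximum
After step 4: q = 1
After step 5: q = 0
After step 6: q = 0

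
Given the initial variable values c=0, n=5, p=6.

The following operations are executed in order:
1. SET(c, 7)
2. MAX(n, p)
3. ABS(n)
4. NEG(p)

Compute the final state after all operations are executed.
{c: 7, n: 6, p: -6}

Step-by-step execution:
Initial: c=0, n=5, p=6
After step 1 (SET(c, 7)): c=7, n=5, p=6
After step 2 (MAX(n, p)): c=7, n=6, p=6
After step 3 (ABS(n)): c=7, n=6, p=6
After step 4 (NEG(p)): c=7, n=6, p=-6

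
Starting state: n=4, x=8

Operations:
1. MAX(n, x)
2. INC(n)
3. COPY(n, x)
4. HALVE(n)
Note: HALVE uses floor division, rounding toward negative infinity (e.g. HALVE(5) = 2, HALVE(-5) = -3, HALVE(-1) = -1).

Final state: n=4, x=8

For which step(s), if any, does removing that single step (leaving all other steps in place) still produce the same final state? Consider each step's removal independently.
Step(s) 1, 2, 3

Testing removal of each single step:
Without step 1: final = n=4, x=8 (same)
Without step 2: final = n=4, x=8 (same)
Without step 3: final = n=4, x=8 (same)
Without step 4: final = n=8, x=8 (different)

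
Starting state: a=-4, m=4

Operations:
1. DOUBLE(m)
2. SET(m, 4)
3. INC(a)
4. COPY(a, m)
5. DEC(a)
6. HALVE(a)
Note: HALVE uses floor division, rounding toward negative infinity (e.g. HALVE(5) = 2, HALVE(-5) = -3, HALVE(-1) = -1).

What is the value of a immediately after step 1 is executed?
a = -4

Tracing a through execution:
Initial: a = -4
After step 1 (DOUBLE(m)): a = -4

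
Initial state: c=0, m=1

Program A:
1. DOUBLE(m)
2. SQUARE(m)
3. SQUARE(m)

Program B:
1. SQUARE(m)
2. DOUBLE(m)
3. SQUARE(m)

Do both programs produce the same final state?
No

Program A final state: c=0, m=16
Program B final state: c=0, m=4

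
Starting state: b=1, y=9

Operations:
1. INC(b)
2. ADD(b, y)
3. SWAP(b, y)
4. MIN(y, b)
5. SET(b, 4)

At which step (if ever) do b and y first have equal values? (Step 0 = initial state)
Step 4

b and y first become equal after step 4.

Comparing values at each step:
Initial: b=1, y=9
After step 1: b=2, y=9
After step 2: b=11, y=9
After step 3: b=9, y=11
After step 4: b=9, y=9 ← equal!
After step 5: b=4, y=9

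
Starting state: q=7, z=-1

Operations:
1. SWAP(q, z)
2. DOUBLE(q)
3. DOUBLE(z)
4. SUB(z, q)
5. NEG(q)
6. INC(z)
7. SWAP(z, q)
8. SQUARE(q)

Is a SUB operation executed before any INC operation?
Yes

First SUB: step 4
First INC: step 6
Since 4 < 6, SUB comes first.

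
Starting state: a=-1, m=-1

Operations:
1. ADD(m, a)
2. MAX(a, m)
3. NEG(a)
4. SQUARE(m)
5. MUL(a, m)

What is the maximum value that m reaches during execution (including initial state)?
4

Values of m at each step:
Initial: m = -1
After step 1: m = -2
After step 2: m = -2
After step 3: m = -2
After step 4: m = 4 ← maximum
After step 5: m = 4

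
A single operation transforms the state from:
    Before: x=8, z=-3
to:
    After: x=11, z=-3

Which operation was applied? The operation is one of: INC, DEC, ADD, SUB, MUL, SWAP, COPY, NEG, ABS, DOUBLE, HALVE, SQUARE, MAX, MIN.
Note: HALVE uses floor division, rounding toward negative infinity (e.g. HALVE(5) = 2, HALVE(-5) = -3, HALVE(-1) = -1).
SUB(x, z)

Analyzing the change:
Before: x=8, z=-3
After: x=11, z=-3
Variable x changed from 8 to 11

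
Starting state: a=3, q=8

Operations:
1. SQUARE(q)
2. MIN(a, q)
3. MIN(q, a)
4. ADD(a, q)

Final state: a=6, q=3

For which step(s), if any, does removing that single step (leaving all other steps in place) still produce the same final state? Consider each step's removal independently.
Step(s) 1, 2

Testing removal of each single step:
Without step 1: final = a=6, q=3 (same)
Without step 2: final = a=6, q=3 (same)
Without step 3: final = a=67, q=64 (different)
Without step 4: final = a=3, q=3 (different)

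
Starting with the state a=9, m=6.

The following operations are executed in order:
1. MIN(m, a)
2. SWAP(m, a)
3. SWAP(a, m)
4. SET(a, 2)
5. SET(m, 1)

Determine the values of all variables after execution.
{a: 2, m: 1}

Step-by-step execution:
Initial: a=9, m=6
After step 1 (MIN(m, a)): a=9, m=6
After step 2 (SWAP(m, a)): a=6, m=9
After step 3 (SWAP(a, m)): a=9, m=6
After step 4 (SET(a, 2)): a=2, m=6
After step 5 (SET(m, 1)): a=2, m=1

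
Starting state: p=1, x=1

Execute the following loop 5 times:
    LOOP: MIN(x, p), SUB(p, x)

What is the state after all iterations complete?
p=0, x=0

Iteration trace:
Start: p=1, x=1
After iteration 1: p=0, x=1
After iteration 2: p=0, x=0
After iteration 3: p=0, x=0
After iteration 4: p=0, x=0
After iteration 5: p=0, x=0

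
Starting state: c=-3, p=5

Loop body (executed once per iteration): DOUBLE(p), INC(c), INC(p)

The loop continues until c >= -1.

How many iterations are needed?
2

Tracing iterations:
Initial: c=-3, p=5
After iteration 1: c=-2, p=11
After iteration 2: c=-1, p=23
c >= -1 now holds, so the loop exits after 2 iterations.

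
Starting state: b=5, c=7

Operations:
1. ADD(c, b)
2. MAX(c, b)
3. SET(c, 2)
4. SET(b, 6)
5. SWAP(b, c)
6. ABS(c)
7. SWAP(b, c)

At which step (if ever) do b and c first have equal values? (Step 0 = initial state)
Never

b and c never become equal during execution.

Comparing values at each step:
Initial: b=5, c=7
After step 1: b=5, c=12
After step 2: b=5, c=12
After step 3: b=5, c=2
After step 4: b=6, c=2
After step 5: b=2, c=6
After step 6: b=2, c=6
After step 7: b=6, c=2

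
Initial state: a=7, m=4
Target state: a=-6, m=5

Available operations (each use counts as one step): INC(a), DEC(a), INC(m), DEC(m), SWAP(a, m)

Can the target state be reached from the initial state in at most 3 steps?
No

The target state cannot be reached within 3 steps.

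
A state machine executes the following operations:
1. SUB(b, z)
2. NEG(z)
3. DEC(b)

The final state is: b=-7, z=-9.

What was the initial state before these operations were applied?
b=3, z=9

Working backwards:
Final state: b=-7, z=-9
Before step 3 (DEC(b)): b=-6, z=-9
Before step 2 (NEG(z)): b=-6, z=9
Before step 1 (SUB(b, z)): b=3, z=9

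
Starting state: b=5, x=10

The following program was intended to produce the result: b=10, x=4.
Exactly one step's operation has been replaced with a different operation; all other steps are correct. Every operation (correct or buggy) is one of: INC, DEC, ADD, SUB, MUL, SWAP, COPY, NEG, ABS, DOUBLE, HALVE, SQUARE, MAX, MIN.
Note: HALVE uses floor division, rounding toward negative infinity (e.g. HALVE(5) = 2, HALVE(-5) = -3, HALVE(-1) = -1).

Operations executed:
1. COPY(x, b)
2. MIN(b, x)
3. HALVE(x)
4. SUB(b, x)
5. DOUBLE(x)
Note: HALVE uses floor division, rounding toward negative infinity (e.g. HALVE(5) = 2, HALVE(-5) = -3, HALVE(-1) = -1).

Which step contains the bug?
Step 4

Trace with buggy code:
Initial: b=5, x=10
After step 1: b=5, x=5
After step 2: b=5, x=5
After step 3: b=5, x=2
After step 4: b=3, x=2
After step 5: b=3, x=4
Actual final b=3, x=4 ≠ expected b=10, x=4.
Step 4 is the only position where a single-operation replacement can produce the expected result.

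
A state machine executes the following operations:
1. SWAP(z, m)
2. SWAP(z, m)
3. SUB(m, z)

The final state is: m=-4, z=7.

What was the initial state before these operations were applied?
m=3, z=7

Working backwards:
Final state: m=-4, z=7
Before step 3 (SUB(m, z)): m=3, z=7
Before step 2 (SWAP(z, m)): m=7, z=3
Before step 1 (SWAP(z, m)): m=3, z=7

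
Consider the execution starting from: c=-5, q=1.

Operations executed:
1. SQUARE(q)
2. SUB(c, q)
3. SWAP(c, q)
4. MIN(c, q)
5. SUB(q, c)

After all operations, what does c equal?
c = -6

Tracing execution:
Step 1: SQUARE(q) → c = -5
Step 2: SUB(c, q) → c = -6
Step 3: SWAP(c, q) → c = 1
Step 4: MIN(c, q) → c = -6
Step 5: SUB(q, c) → c = -6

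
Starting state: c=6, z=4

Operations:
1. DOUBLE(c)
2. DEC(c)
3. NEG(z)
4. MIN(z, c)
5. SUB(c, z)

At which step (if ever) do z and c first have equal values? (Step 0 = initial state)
Never

z and c never become equal during execution.

Comparing values at each step:
Initial: z=4, c=6
After step 1: z=4, c=12
After step 2: z=4, c=11
After step 3: z=-4, c=11
After step 4: z=-4, c=11
After step 5: z=-4, c=15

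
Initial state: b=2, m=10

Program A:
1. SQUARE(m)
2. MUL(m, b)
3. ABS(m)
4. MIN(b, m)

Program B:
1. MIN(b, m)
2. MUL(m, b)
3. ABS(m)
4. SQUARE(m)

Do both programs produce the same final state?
No

Program A final state: b=2, m=200
Program B final state: b=2, m=400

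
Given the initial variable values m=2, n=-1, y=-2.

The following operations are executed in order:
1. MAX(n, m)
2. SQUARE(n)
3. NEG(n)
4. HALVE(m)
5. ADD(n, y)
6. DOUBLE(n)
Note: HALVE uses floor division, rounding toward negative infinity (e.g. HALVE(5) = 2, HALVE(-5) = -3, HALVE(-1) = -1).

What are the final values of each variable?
{m: 1, n: -12, y: -2}

Step-by-step execution:
Initial: m=2, n=-1, y=-2
After step 1 (MAX(n, m)): m=2, n=2, y=-2
After step 2 (SQUARE(n)): m=2, n=4, y=-2
After step 3 (NEG(n)): m=2, n=-4, y=-2
After step 4 (HALVE(m)): m=1, n=-4, y=-2
After step 5 (ADD(n, y)): m=1, n=-6, y=-2
After step 6 (DOUBLE(n)): m=1, n=-12, y=-2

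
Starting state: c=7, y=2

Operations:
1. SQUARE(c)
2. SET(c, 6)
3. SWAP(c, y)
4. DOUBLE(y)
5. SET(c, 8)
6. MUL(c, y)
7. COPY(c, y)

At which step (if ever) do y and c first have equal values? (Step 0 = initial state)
Step 7

y and c first become equal after step 7.

Comparing values at each step:
Initial: y=2, c=7
After step 1: y=2, c=49
After step 2: y=2, c=6
After step 3: y=6, c=2
After step 4: y=12, c=2
After step 5: y=12, c=8
After step 6: y=12, c=96
After step 7: y=12, c=12 ← equal!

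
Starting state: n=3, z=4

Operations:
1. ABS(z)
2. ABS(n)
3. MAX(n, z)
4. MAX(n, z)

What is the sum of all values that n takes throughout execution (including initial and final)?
17

Values of n at each step:
Initial: n = 3
After step 1: n = 3
After step 2: n = 3
After step 3: n = 4
After step 4: n = 4
Sum = 3 + 3 + 3 + 4 + 4 = 17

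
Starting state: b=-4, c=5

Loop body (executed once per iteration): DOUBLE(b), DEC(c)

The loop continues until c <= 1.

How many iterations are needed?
4

Tracing iterations:
Initial: b=-4, c=5
After iteration 1: b=-8, c=4
After iteration 2: b=-16, c=3
After iteration 3: b=-32, c=2
After iteration 4: b=-64, c=1
c <= 1 now holds, so the loop exits after 4 iterations.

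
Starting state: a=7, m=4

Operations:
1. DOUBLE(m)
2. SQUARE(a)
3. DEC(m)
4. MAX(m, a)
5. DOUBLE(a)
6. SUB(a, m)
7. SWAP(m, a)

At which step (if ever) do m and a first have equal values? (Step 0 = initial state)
Step 4

m and a first become equal after step 4.

Comparing values at each step:
Initial: m=4, a=7
After step 1: m=8, a=7
After step 2: m=8, a=49
After step 3: m=7, a=49
After step 4: m=49, a=49 ← equal!
After step 5: m=49, a=98
After step 6: m=49, a=49 ← equal!
After step 7: m=49, a=49 ← equal!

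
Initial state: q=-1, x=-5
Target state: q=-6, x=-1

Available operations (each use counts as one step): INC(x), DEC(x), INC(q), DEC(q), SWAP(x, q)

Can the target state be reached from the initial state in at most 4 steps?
Yes

Path (2 steps): DEC(x) → SWAP(x, q)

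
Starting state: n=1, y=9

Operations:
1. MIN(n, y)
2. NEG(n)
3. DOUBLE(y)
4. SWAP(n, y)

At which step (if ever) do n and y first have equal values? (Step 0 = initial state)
Never

n and y never become equal during execution.

Comparing values at each step:
Initial: n=1, y=9
After step 1: n=1, y=9
After step 2: n=-1, y=9
After step 3: n=-1, y=18
After step 4: n=18, y=-1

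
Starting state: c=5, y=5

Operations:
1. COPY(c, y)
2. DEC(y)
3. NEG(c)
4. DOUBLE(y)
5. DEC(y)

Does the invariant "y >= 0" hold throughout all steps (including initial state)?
Yes

The invariant holds at every step.

State at each step:
Initial: c=5, y=5
After step 1: c=5, y=5
After step 2: c=5, y=4
After step 3: c=-5, y=4
After step 4: c=-5, y=8
After step 5: c=-5, y=7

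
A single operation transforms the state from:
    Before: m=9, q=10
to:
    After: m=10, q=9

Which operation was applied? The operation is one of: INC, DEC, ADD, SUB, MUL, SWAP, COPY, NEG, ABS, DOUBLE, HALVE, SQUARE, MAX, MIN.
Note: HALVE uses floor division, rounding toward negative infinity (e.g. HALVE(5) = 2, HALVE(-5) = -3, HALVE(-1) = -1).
SWAP(m, q)

Analyzing the change:
Before: m=9, q=10
After: m=10, q=9
Variable m changed from 9 to 10
Variable q changed from 10 to 9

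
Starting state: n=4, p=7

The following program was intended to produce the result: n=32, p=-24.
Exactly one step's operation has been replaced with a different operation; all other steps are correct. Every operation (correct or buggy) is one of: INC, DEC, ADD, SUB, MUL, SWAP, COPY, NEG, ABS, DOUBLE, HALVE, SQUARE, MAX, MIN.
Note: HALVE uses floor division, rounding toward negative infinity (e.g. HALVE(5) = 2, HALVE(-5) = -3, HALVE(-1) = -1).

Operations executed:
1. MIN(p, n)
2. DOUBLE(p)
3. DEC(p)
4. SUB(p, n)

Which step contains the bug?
Step 3

Trace with buggy code:
Initial: n=4, p=7
After step 1: n=4, p=4
After step 2: n=4, p=8
After step 3: n=4, p=7
After step 4: n=4, p=3
Actual final n=4, p=3 ≠ expected n=32, p=-24.
Step 3 is the only position where a single-operation replacement can produce the expected result.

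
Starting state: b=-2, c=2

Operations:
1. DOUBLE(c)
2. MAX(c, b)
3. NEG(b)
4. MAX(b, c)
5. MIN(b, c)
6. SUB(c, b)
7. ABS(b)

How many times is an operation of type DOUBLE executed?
1

Counting DOUBLE operations:
Step 1: DOUBLE(c) ← DOUBLE
Total: 1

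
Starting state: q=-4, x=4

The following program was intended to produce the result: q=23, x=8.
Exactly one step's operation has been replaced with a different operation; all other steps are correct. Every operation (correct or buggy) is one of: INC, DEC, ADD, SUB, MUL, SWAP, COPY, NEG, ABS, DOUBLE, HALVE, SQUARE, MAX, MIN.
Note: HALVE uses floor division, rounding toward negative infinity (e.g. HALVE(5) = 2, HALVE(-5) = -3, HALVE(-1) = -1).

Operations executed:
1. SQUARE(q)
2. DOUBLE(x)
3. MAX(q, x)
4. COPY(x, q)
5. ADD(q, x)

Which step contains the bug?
Step 4

Trace with buggy code:
Initial: q=-4, x=4
After step 1: q=16, x=4
After step 2: q=16, x=8
After step 3: q=16, x=8
After step 4: q=16, x=16
After step 5: q=32, x=16
Actual final q=32, x=16 ≠ expected q=23, x=8.
Step 4 is the only position where a single-operation replacement can produce the expected result.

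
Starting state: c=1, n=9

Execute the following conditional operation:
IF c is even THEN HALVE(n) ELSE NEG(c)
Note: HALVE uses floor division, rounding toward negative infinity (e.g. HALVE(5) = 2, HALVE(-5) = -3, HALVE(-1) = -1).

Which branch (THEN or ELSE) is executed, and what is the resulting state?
Branch: ELSE, Final state: c=-1, n=9

Evaluating condition: c is even
Condition is False, so ELSE branch executes
After NEG(c): c=-1, n=9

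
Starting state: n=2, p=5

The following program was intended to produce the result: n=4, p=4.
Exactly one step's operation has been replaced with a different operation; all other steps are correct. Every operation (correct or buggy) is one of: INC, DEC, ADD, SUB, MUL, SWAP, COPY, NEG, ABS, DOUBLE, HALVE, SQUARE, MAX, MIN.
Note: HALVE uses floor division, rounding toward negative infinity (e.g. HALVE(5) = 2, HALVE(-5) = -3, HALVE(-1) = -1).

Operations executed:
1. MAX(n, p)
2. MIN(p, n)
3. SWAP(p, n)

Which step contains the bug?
Step 1

Trace with buggy code:
Initial: n=2, p=5
After step 1: n=5, p=5
After step 2: n=5, p=5
After step 3: n=5, p=5
Actual final n=5, p=5 ≠ expected n=4, p=4.
Step 1 is the only position where a single-operation replacement can produce the expected result.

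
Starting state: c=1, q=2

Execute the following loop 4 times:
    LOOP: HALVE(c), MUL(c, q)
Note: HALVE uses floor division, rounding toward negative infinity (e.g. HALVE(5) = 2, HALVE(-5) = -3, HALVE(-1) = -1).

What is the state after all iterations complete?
c=0, q=2

Iteration trace:
Start: c=1, q=2
After iteration 1: c=0, q=2
After iteration 2: c=0, q=2
After iteration 3: c=0, q=2
After iteration 4: c=0, q=2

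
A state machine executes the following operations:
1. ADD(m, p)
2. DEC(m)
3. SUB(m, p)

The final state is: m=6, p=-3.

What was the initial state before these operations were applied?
m=7, p=-3

Working backwards:
Final state: m=6, p=-3
Before step 3 (SUB(m, p)): m=3, p=-3
Before step 2 (DEC(m)): m=4, p=-3
Before step 1 (ADD(m, p)): m=7, p=-3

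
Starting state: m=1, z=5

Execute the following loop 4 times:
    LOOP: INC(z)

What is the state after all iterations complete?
m=1, z=9

Iteration trace:
Start: m=1, z=5
After iteration 1: m=1, z=6
After iteration 2: m=1, z=7
After iteration 3: m=1, z=8
After iteration 4: m=1, z=9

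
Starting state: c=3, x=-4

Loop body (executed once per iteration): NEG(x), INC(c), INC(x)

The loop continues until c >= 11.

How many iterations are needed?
8

Tracing iterations:
Initial: c=3, x=-4
After iteration 1: c=4, x=5
After iteration 2: c=5, x=-4
After iteration 3: c=6, x=5
After iteration 4: c=7, x=-4
After iteration 5: c=8, x=5
After iteration 6: c=9, x=-4
After iteration 7: c=10, x=5
After iteration 8: c=11, x=-4
c >= 11 now holds, so the loop exits after 8 iterations.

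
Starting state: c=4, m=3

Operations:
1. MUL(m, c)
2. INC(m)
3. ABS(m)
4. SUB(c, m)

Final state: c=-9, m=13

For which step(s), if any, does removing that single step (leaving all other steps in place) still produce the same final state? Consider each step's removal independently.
Step(s) 3

Testing removal of each single step:
Without step 1: final = c=0, m=4 (different)
Without step 2: final = c=-8, m=12 (different)
Without step 3: final = c=-9, m=13 (same)
Without step 4: final = c=4, m=13 (different)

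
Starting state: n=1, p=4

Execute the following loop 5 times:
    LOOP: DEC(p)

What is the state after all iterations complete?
n=1, p=-1

Iteration trace:
Start: n=1, p=4
After iteration 1: n=1, p=3
After iteration 2: n=1, p=2
After iteration 3: n=1, p=1
After iteration 4: n=1, p=0
After iteration 5: n=1, p=-1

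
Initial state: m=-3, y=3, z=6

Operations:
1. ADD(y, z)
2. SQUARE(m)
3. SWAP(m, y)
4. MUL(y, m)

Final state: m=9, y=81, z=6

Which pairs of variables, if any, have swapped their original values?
None

Comparing initial and final values:
y: 3 → 81
m: -3 → 9
z: 6 → 6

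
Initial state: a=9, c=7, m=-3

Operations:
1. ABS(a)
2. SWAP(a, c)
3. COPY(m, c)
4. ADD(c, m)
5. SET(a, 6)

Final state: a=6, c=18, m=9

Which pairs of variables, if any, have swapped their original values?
None

Comparing initial and final values:
m: -3 → 9
a: 9 → 6
c: 7 → 18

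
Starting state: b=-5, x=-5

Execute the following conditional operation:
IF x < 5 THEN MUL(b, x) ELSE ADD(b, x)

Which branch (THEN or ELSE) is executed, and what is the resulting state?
Branch: THEN, Final state: b=25, x=-5

Evaluating condition: x < 5
x = -5
Condition is True, so THEN branch executes
After MUL(b, x): b=25, x=-5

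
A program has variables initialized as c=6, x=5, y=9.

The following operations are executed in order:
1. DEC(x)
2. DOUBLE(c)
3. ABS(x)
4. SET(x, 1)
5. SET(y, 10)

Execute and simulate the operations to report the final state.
{c: 12, x: 1, y: 10}

Step-by-step execution:
Initial: c=6, x=5, y=9
After step 1 (DEC(x)): c=6, x=4, y=9
After step 2 (DOUBLE(c)): c=12, x=4, y=9
After step 3 (ABS(x)): c=12, x=4, y=9
After step 4 (SET(x, 1)): c=12, x=1, y=9
After step 5 (SET(y, 10)): c=12, x=1, y=10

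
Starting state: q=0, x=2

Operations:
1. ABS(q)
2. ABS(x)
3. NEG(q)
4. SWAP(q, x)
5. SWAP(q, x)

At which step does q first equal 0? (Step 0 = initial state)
Step 0

Tracing q:
Initial: q = 0 ← first occurrence
After step 1: q = 0
After step 2: q = 0
After step 3: q = 0
After step 4: q = 2
After step 5: q = 0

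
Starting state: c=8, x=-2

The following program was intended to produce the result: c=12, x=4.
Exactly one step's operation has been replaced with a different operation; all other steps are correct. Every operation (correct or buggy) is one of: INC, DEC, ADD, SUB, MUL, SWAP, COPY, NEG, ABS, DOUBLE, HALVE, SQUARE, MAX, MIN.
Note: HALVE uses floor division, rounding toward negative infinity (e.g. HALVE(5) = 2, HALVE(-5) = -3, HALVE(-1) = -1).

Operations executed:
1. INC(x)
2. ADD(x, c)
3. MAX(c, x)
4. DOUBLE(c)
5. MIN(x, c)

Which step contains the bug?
Step 1

Trace with buggy code:
Initial: c=8, x=-2
After step 1: c=8, x=-1
After step 2: c=8, x=7
After step 3: c=8, x=7
After step 4: c=16, x=7
After step 5: c=16, x=7
Actual final c=16, x=7 ≠ expected c=12, x=4.
Step 1 is the only position where a single-operation replacement can produce the expected result.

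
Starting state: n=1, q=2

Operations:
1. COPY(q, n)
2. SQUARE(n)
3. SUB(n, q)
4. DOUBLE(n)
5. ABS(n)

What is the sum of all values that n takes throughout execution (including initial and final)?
3

Values of n at each step:
Initial: n = 1
After step 1: n = 1
After step 2: n = 1
After step 3: n = 0
After step 4: n = 0
After step 5: n = 0
Sum = 1 + 1 + 1 + 0 + 0 + 0 = 3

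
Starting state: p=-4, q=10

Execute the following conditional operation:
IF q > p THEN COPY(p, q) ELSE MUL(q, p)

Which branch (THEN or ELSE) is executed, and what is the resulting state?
Branch: THEN, Final state: p=10, q=10

Evaluating condition: q > p
q = 10, p = -4
Condition is True, so THEN branch executes
After COPY(p, q): p=10, q=10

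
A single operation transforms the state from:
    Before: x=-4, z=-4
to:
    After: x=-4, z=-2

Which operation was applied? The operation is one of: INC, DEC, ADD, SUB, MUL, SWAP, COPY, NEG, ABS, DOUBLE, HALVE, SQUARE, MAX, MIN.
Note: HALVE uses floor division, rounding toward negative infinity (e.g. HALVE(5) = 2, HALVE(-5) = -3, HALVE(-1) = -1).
HALVE(z)

Analyzing the change:
Before: x=-4, z=-4
After: x=-4, z=-2
Variable z changed from -4 to -2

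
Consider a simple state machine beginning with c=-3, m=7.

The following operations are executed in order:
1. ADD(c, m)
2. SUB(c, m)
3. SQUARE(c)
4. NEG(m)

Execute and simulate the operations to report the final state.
{c: 9, m: -7}

Step-by-step execution:
Initial: c=-3, m=7
After step 1 (ADD(c, m)): c=4, m=7
After step 2 (SUB(c, m)): c=-3, m=7
After step 3 (SQUARE(c)): c=9, m=7
After step 4 (NEG(m)): c=9, m=-7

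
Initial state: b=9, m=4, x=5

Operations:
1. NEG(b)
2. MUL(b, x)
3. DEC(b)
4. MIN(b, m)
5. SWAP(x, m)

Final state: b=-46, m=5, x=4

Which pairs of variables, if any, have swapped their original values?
(m, x)

Comparing initial and final values:
b: 9 → -46
m: 4 → 5
x: 5 → 4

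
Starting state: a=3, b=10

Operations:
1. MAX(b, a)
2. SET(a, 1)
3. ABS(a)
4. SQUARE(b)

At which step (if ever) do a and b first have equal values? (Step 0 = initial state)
Never

a and b never become equal during execution.

Comparing values at each step:
Initial: a=3, b=10
After step 1: a=3, b=10
After step 2: a=1, b=10
After step 3: a=1, b=10
After step 4: a=1, b=100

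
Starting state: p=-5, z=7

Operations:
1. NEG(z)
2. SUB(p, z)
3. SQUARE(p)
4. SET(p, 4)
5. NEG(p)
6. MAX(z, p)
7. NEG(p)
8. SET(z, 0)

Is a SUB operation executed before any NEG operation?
No

First SUB: step 2
First NEG: step 1
Since 2 > 1, NEG comes first.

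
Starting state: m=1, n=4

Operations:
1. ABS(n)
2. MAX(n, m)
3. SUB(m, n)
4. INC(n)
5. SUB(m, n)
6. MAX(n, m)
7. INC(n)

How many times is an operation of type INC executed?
2

Counting INC operations:
Step 4: INC(n) ← INC
Step 7: INC(n) ← INC
Total: 2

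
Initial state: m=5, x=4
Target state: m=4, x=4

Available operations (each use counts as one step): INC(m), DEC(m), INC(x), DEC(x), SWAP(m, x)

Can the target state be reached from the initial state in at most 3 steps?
Yes

Path (1 step): DEC(m)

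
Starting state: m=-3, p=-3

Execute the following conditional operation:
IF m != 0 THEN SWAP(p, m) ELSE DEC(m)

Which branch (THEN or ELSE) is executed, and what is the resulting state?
Branch: THEN, Final state: m=-3, p=-3

Evaluating condition: m != 0
m = -3
Condition is True, so THEN branch executes
After SWAP(p, m): m=-3, p=-3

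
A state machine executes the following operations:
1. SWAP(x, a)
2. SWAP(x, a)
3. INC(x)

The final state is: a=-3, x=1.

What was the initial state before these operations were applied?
a=-3, x=0

Working backwards:
Final state: a=-3, x=1
Before step 3 (INC(x)): a=-3, x=0
Before step 2 (SWAP(x, a)): a=0, x=-3
Before step 1 (SWAP(x, a)): a=-3, x=0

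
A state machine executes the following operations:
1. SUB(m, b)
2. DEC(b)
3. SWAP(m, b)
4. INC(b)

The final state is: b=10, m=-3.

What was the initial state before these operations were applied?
b=-2, m=7

Working backwards:
Final state: b=10, m=-3
Before step 4 (INC(b)): b=9, m=-3
Before step 3 (SWAP(m, b)): b=-3, m=9
Before step 2 (DEC(b)): b=-2, m=9
Before step 1 (SUB(m, b)): b=-2, m=7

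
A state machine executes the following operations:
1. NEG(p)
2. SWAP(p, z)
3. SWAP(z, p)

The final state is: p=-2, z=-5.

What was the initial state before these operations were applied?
p=2, z=-5

Working backwards:
Final state: p=-2, z=-5
Before step 3 (SWAP(z, p)): p=-5, z=-2
Before step 2 (SWAP(p, z)): p=-2, z=-5
Before step 1 (NEG(p)): p=2, z=-5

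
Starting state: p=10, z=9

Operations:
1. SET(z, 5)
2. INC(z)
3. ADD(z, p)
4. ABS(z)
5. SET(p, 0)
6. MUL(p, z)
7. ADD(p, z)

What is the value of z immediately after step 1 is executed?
z = 5

Tracing z through execution:
Initial: z = 9
After step 1 (SET(z, 5)): z = 5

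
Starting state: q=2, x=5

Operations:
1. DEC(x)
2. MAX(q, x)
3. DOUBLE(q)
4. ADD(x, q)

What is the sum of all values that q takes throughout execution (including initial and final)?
24

Values of q at each step:
Initial: q = 2
After step 1: q = 2
After step 2: q = 4
After step 3: q = 8
After step 4: q = 8
Sum = 2 + 2 + 4 + 8 + 8 = 24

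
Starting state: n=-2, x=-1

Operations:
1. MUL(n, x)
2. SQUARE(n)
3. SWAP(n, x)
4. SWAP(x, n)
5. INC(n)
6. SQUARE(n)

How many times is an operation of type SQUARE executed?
2

Counting SQUARE operations:
Step 2: SQUARE(n) ← SQUARE
Step 6: SQUARE(n) ← SQUARE
Total: 2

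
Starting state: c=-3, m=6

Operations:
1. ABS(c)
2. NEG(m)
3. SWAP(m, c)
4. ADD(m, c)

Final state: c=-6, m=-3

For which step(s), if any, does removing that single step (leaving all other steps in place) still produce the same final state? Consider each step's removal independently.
None - removing any single step changes the final result

Testing removal of each single step:
Without step 1: final = c=-6, m=-9 (different)
Without step 2: final = c=6, m=9 (different)
Without step 3: final = c=3, m=-3 (different)
Without step 4: final = c=-6, m=3 (different)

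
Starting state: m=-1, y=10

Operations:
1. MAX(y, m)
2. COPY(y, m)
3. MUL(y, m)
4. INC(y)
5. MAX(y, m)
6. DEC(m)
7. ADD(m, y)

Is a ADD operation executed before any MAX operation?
No

First ADD: step 7
First MAX: step 1
Since 7 > 1, MAX comes first.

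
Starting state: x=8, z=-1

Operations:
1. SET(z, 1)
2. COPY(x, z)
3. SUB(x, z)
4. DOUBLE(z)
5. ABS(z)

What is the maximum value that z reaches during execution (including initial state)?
2

Values of z at each step:
Initial: z = -1
After step 1: z = 1
After step 2: z = 1
After step 3: z = 1
After step 4: z = 2 ← maximum
After step 5: z = 2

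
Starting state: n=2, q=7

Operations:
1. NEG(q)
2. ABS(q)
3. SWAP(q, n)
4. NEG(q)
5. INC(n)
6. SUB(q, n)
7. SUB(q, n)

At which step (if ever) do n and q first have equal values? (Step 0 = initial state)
Never

n and q never become equal during execution.

Comparing values at each step:
Initial: n=2, q=7
After step 1: n=2, q=-7
After step 2: n=2, q=7
After step 3: n=7, q=2
After step 4: n=7, q=-2
After step 5: n=8, q=-2
After step 6: n=8, q=-10
After step 7: n=8, q=-18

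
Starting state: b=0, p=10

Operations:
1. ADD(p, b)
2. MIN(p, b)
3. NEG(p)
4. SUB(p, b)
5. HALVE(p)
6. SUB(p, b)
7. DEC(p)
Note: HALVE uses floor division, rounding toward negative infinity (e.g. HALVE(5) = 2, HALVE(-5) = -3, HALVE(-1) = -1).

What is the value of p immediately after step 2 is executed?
p = 0

Tracing p through execution:
Initial: p = 10
After step 1 (ADD(p, b)): p = 10
After step 2 (MIN(p, b)): p = 0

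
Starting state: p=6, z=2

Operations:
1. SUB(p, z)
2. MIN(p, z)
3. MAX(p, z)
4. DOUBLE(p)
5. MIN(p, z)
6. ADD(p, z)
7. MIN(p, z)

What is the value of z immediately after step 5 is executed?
z = 2

Tracing z through execution:
Initial: z = 2
After step 1 (SUB(p, z)): z = 2
After step 2 (MIN(p, z)): z = 2
After step 3 (MAX(p, z)): z = 2
After step 4 (DOUBLE(p)): z = 2
After step 5 (MIN(p, z)): z = 2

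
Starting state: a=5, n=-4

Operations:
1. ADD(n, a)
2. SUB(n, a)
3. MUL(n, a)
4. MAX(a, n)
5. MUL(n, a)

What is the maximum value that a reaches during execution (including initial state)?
5

Values of a at each step:
Initial: a = 5 ← maximum
After step 1: a = 5
After step 2: a = 5
After step 3: a = 5
After step 4: a = 5
After step 5: a = 5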